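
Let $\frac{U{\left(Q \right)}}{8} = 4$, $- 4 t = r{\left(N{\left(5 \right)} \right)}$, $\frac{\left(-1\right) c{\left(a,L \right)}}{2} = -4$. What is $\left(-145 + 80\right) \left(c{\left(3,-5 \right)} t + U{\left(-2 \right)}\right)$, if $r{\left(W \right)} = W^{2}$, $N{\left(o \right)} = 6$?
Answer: $2600$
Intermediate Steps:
$c{\left(a,L \right)} = 8$ ($c{\left(a,L \right)} = \left(-2\right) \left(-4\right) = 8$)
$t = -9$ ($t = - \frac{6^{2}}{4} = \left(- \frac{1}{4}\right) 36 = -9$)
$U{\left(Q \right)} = 32$ ($U{\left(Q \right)} = 8 \cdot 4 = 32$)
$\left(-145 + 80\right) \left(c{\left(3,-5 \right)} t + U{\left(-2 \right)}\right) = \left(-145 + 80\right) \left(8 \left(-9\right) + 32\right) = - 65 \left(-72 + 32\right) = \left(-65\right) \left(-40\right) = 2600$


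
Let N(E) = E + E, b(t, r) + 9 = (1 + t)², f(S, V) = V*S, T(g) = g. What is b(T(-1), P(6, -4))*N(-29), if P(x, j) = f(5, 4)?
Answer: 522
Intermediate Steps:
f(S, V) = S*V
P(x, j) = 20 (P(x, j) = 5*4 = 20)
b(t, r) = -9 + (1 + t)²
N(E) = 2*E
b(T(-1), P(6, -4))*N(-29) = (-9 + (1 - 1)²)*(2*(-29)) = (-9 + 0²)*(-58) = (-9 + 0)*(-58) = -9*(-58) = 522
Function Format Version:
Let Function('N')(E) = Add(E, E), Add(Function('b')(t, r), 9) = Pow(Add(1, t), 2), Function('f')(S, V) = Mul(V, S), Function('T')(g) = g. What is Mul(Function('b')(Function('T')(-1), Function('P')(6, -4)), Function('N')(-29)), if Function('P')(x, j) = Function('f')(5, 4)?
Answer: 522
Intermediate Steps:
Function('f')(S, V) = Mul(S, V)
Function('P')(x, j) = 20 (Function('P')(x, j) = Mul(5, 4) = 20)
Function('b')(t, r) = Add(-9, Pow(Add(1, t), 2))
Function('N')(E) = Mul(2, E)
Mul(Function('b')(Function('T')(-1), Function('P')(6, -4)), Function('N')(-29)) = Mul(Add(-9, Pow(Add(1, -1), 2)), Mul(2, -29)) = Mul(Add(-9, Pow(0, 2)), -58) = Mul(Add(-9, 0), -58) = Mul(-9, -58) = 522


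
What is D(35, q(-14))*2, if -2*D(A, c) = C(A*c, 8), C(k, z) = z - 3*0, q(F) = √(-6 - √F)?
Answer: -8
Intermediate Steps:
C(k, z) = z (C(k, z) = z + 0 = z)
D(A, c) = -4 (D(A, c) = -½*8 = -4)
D(35, q(-14))*2 = -4*2 = -8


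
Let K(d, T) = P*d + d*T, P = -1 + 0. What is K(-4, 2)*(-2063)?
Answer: 8252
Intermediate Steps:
P = -1
K(d, T) = -d + T*d (K(d, T) = -d + d*T = -d + T*d)
K(-4, 2)*(-2063) = -4*(-1 + 2)*(-2063) = -4*1*(-2063) = -4*(-2063) = 8252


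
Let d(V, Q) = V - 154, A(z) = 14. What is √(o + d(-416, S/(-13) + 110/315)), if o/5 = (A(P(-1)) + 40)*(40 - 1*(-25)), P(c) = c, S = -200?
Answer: 2*√4245 ≈ 130.31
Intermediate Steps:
d(V, Q) = -154 + V
o = 17550 (o = 5*((14 + 40)*(40 - 1*(-25))) = 5*(54*(40 + 25)) = 5*(54*65) = 5*3510 = 17550)
√(o + d(-416, S/(-13) + 110/315)) = √(17550 + (-154 - 416)) = √(17550 - 570) = √16980 = 2*√4245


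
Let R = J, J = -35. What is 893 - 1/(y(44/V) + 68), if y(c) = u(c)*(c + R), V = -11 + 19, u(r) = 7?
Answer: 247363/277 ≈ 893.01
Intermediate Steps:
R = -35
V = 8
y(c) = -245 + 7*c (y(c) = 7*(c - 35) = 7*(-35 + c) = -245 + 7*c)
893 - 1/(y(44/V) + 68) = 893 - 1/((-245 + 7*(44/8)) + 68) = 893 - 1/((-245 + 7*(44*(⅛))) + 68) = 893 - 1/((-245 + 7*(11/2)) + 68) = 893 - 1/((-245 + 77/2) + 68) = 893 - 1/(-413/2 + 68) = 893 - 1/(-277/2) = 893 - 1*(-2/277) = 893 + 2/277 = 247363/277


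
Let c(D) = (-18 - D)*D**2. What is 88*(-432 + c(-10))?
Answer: -108416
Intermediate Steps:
c(D) = D**2*(-18 - D)
88*(-432 + c(-10)) = 88*(-432 + (-10)**2*(-18 - 1*(-10))) = 88*(-432 + 100*(-18 + 10)) = 88*(-432 + 100*(-8)) = 88*(-432 - 800) = 88*(-1232) = -108416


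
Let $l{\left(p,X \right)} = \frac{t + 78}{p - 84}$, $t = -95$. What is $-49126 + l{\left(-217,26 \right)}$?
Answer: $- \frac{14786909}{301} \approx -49126.0$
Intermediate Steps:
$l{\left(p,X \right)} = - \frac{17}{-84 + p}$ ($l{\left(p,X \right)} = \frac{-95 + 78}{p - 84} = - \frac{17}{-84 + p}$)
$-49126 + l{\left(-217,26 \right)} = -49126 - \frac{17}{-84 - 217} = -49126 - \frac{17}{-301} = -49126 - - \frac{17}{301} = -49126 + \frac{17}{301} = - \frac{14786909}{301}$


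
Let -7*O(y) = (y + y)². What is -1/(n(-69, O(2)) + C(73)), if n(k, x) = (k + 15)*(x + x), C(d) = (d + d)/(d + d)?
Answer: -7/1735 ≈ -0.0040346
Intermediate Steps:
O(y) = -4*y²/7 (O(y) = -(y + y)²/7 = -4*y²/7)
C(d) = 1 (C(d) = (2*d)/((2*d)) = (2*d)*(1/(2*d)) = 1)
n(k, x) = 2*x*(15 + k) (n(k, x) = (15 + k)*(2*x) = 2*x*(15 + k))
-1/(n(-69, O(2)) + C(73)) = -1/(2*(-4/7*2²)*(15 - 69) + 1) = -1/(2*(-4/7*4)*(-54) + 1) = -1/(2*(-16/7)*(-54) + 1) = -1/(1728/7 + 1) = -1/1735/7 = -1*7/1735 = -7/1735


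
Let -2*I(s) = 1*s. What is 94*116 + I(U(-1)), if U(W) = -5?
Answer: 21813/2 ≈ 10907.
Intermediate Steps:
I(s) = -s/2
94*116 + I(U(-1)) = 94*116 - 1/2*(-5) = 10904 + 5/2 = 21813/2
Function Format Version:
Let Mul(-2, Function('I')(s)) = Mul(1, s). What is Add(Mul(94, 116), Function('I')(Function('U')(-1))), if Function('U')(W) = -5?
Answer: Rational(21813, 2) ≈ 10907.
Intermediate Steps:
Function('I')(s) = Mul(Rational(-1, 2), s) (Function('I')(s) = Mul(Rational(-1, 2), Mul(1, s)) = Mul(Rational(-1, 2), s))
Add(Mul(94, 116), Function('I')(Function('U')(-1))) = Add(Mul(94, 116), Mul(Rational(-1, 2), -5)) = Add(10904, Rational(5, 2)) = Rational(21813, 2)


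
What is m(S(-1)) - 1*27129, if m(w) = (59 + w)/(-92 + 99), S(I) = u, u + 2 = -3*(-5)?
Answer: -189831/7 ≈ -27119.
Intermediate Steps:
u = 13 (u = -2 - 3*(-5) = -2 + 15 = 13)
S(I) = 13
m(w) = 59/7 + w/7 (m(w) = (59 + w)/7 = (59 + w)*(1/7) = 59/7 + w/7)
m(S(-1)) - 1*27129 = (59/7 + (1/7)*13) - 1*27129 = (59/7 + 13/7) - 27129 = 72/7 - 27129 = -189831/7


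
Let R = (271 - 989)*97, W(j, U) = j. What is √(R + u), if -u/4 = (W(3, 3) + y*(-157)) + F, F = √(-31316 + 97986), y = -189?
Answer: √(-188350 - 4*√66670) ≈ 435.18*I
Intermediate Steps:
F = √66670 ≈ 258.21
R = -69646 (R = -718*97 = -69646)
u = -118704 - 4*√66670 (u = -4*((3 - 189*(-157)) + √66670) = -4*((3 + 29673) + √66670) = -4*(29676 + √66670) = -118704 - 4*√66670 ≈ -1.1974e+5)
√(R + u) = √(-69646 + (-118704 - 4*√66670)) = √(-188350 - 4*√66670)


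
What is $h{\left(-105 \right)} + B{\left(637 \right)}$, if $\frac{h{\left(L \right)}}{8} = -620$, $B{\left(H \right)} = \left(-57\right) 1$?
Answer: $-5017$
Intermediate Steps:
$B{\left(H \right)} = -57$
$h{\left(L \right)} = -4960$ ($h{\left(L \right)} = 8 \left(-620\right) = -4960$)
$h{\left(-105 \right)} + B{\left(637 \right)} = -4960 - 57 = -5017$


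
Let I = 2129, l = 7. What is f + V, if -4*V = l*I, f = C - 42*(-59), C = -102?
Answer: -5399/4 ≈ -1349.8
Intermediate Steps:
f = 2376 (f = -102 - 42*(-59) = -102 + 2478 = 2376)
V = -14903/4 (V = -7*2129/4 = -1/4*14903 = -14903/4 ≈ -3725.8)
f + V = 2376 - 14903/4 = -5399/4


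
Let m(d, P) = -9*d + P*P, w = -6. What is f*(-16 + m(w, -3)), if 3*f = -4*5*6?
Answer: -1880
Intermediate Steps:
f = -40 (f = (-4*5*6)/3 = (-20*6)/3 = (⅓)*(-120) = -40)
m(d, P) = P² - 9*d (m(d, P) = -9*d + P² = P² - 9*d)
f*(-16 + m(w, -3)) = -40*(-16 + ((-3)² - 9*(-6))) = -40*(-16 + (9 + 54)) = -40*(-16 + 63) = -40*47 = -1880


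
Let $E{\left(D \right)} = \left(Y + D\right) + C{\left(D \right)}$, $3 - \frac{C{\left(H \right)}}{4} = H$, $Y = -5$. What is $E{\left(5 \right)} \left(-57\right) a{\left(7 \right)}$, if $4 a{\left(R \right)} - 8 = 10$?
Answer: $2052$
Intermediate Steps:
$a{\left(R \right)} = \frac{9}{2}$ ($a{\left(R \right)} = 2 + \frac{1}{4} \cdot 10 = 2 + \frac{5}{2} = \frac{9}{2}$)
$C{\left(H \right)} = 12 - 4 H$
$E{\left(D \right)} = 7 - 3 D$ ($E{\left(D \right)} = \left(-5 + D\right) - \left(-12 + 4 D\right) = 7 - 3 D$)
$E{\left(5 \right)} \left(-57\right) a{\left(7 \right)} = \left(7 - 15\right) \left(-57\right) \frac{9}{2} = \left(-8\right) \left(-57\right) \frac{9}{2} = 456 \cdot \frac{9}{2} = 2052$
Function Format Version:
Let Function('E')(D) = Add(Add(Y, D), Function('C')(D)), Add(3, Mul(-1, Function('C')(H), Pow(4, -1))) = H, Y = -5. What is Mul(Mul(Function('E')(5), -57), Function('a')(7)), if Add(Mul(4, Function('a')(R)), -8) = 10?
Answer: 2052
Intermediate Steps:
Function('a')(R) = Rational(9, 2) (Function('a')(R) = Add(2, Mul(Rational(1, 4), 10)) = Add(2, Rational(5, 2)) = Rational(9, 2))
Function('C')(H) = Add(12, Mul(-4, H))
Function('E')(D) = Add(7, Mul(-3, D)) (Function('E')(D) = Add(Add(-5, D), Add(12, Mul(-4, D))) = Add(7, Mul(-3, D)))
Mul(Mul(Function('E')(5), -57), Function('a')(7)) = Mul(Mul(Add(7, Mul(-3, 5)), -57), Rational(9, 2)) = Mul(Mul(Add(7, -15), -57), Rational(9, 2)) = Mul(Mul(-8, -57), Rational(9, 2)) = Mul(456, Rational(9, 2)) = 2052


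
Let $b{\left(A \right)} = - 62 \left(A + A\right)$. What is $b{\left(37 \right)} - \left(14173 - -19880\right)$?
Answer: $-38641$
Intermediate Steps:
$b{\left(A \right)} = - 124 A$ ($b{\left(A \right)} = - 62 \cdot 2 A = - 124 A$)
$b{\left(37 \right)} - \left(14173 - -19880\right) = \left(-124\right) 37 - \left(14173 - -19880\right) = -4588 - \left(14173 + 19880\right) = -4588 - 34053 = -38641$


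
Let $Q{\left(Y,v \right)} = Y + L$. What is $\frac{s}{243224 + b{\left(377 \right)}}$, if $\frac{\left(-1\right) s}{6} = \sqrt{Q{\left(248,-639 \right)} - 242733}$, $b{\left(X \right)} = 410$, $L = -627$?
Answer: $- \frac{6 i \sqrt{60778}}{121817} \approx - 0.012143 i$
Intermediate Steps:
$Q{\left(Y,v \right)} = -627 + Y$ ($Q{\left(Y,v \right)} = Y - 627 = -627 + Y$)
$s = - 12 i \sqrt{60778}$ ($s = - 6 \sqrt{\left(-627 + 248\right) - 242733} = - 6 \sqrt{-379 - 242733} = - 6 \sqrt{-243112} = - 6 \cdot 2 i \sqrt{60778} = - 12 i \sqrt{60778} \approx - 2958.4 i$)
$\frac{s}{243224 + b{\left(377 \right)}} = \frac{\left(-12\right) i \sqrt{60778}}{243224 + 410} = \frac{\left(-12\right) i \sqrt{60778}}{243634} = - 12 i \sqrt{60778} \cdot \frac{1}{243634} = - \frac{6 i \sqrt{60778}}{121817}$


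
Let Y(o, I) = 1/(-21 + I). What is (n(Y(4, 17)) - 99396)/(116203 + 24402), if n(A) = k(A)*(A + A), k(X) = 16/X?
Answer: -99364/140605 ≈ -0.70669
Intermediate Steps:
n(A) = 32 (n(A) = (16/A)*(A + A) = (16/A)*(2*A) = 32)
(n(Y(4, 17)) - 99396)/(116203 + 24402) = (32 - 99396)/(116203 + 24402) = -99364/140605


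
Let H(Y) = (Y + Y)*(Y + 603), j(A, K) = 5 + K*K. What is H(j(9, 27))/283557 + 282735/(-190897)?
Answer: 294505107857/54130180629 ≈ 5.4407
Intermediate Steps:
j(A, K) = 5 + K²
H(Y) = 2*Y*(603 + Y) (H(Y) = (2*Y)*(603 + Y) = 2*Y*(603 + Y))
H(j(9, 27))/283557 + 282735/(-190897) = (2*(5 + 27²)*(603 + (5 + 27²)))/283557 + 282735/(-190897) = (2*(5 + 729)*(603 + (5 + 729)))*(1/283557) + 282735*(-1/190897) = (2*734*(603 + 734))*(1/283557) - 282735/190897 = (2*734*1337)*(1/283557) - 282735/190897 = 1962716*(1/283557) - 282735/190897 = 1962716/283557 - 282735/190897 = 294505107857/54130180629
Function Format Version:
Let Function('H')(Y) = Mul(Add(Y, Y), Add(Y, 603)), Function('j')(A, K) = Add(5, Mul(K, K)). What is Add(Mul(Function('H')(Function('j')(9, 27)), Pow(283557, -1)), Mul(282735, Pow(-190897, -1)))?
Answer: Rational(294505107857, 54130180629) ≈ 5.4407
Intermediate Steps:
Function('j')(A, K) = Add(5, Pow(K, 2))
Function('H')(Y) = Mul(2, Y, Add(603, Y)) (Function('H')(Y) = Mul(Mul(2, Y), Add(603, Y)) = Mul(2, Y, Add(603, Y)))
Add(Mul(Function('H')(Function('j')(9, 27)), Pow(283557, -1)), Mul(282735, Pow(-190897, -1))) = Add(Mul(Mul(2, Add(5, Pow(27, 2)), Add(603, Add(5, Pow(27, 2)))), Pow(283557, -1)), Mul(282735, Pow(-190897, -1))) = Add(Mul(Mul(2, Add(5, 729), Add(603, Add(5, 729))), Rational(1, 283557)), Mul(282735, Rational(-1, 190897))) = Add(Mul(Mul(2, 734, Add(603, 734)), Rational(1, 283557)), Rational(-282735, 190897)) = Add(Mul(Mul(2, 734, 1337), Rational(1, 283557)), Rational(-282735, 190897)) = Add(Mul(1962716, Rational(1, 283557)), Rational(-282735, 190897)) = Add(Rational(1962716, 283557), Rational(-282735, 190897)) = Rational(294505107857, 54130180629)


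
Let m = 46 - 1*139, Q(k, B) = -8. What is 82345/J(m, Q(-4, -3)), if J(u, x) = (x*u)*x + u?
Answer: -16469/1209 ≈ -13.622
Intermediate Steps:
m = -93 (m = 46 - 139 = -93)
J(u, x) = u + u*x² (J(u, x) = (u*x)*x + u = u*x² + u = u + u*x²)
82345/J(m, Q(-4, -3)) = 82345/((-93*(1 + (-8)²))) = 82345/((-93*(1 + 64))) = 82345/((-93*65)) = 82345/(-6045) = 82345*(-1/6045) = -16469/1209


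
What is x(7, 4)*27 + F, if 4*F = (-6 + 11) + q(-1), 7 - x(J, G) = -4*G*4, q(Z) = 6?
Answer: 7679/4 ≈ 1919.8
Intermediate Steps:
x(J, G) = 7 + 16*G (x(J, G) = 7 - (-4*G)*4 = 7 - (-16)*G = 7 + 16*G)
F = 11/4 (F = ((-6 + 11) + 6)/4 = (5 + 6)/4 = (1/4)*11 = 11/4 ≈ 2.7500)
x(7, 4)*27 + F = (7 + 16*4)*27 + 11/4 = (7 + 64)*27 + 11/4 = 71*27 + 11/4 = 1917 + 11/4 = 7679/4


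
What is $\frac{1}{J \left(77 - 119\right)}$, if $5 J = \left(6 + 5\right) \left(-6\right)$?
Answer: $\frac{5}{2772} \approx 0.0018038$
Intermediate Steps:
$J = - \frac{66}{5}$ ($J = \frac{\left(6 + 5\right) \left(-6\right)}{5} = \frac{11 \left(-6\right)}{5} = \frac{1}{5} \left(-66\right) = - \frac{66}{5} \approx -13.2$)
$\frac{1}{J \left(77 - 119\right)} = \frac{1}{\left(- \frac{66}{5}\right) \left(77 - 119\right)} = \frac{1}{\left(- \frac{66}{5}\right) \left(-42\right)} = \frac{1}{\frac{2772}{5}} = \frac{5}{2772}$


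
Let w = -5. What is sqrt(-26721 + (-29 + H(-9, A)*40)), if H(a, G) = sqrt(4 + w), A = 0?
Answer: sqrt(-26750 + 40*I) ≈ 0.122 + 163.55*I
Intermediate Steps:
H(a, G) = I (H(a, G) = sqrt(4 - 5) = sqrt(-1) = I)
sqrt(-26721 + (-29 + H(-9, A)*40)) = sqrt(-26721 + (-29 + I*40)) = sqrt(-26721 + (-29 + 40*I)) = sqrt(-26750 + 40*I)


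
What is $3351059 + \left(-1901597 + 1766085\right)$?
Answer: $3215547$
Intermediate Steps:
$3351059 + \left(-1901597 + 1766085\right) = 3351059 - 135512 = 3215547$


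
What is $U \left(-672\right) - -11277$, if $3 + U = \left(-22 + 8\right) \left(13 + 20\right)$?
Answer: $323757$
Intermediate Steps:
$U = -465$ ($U = -3 + \left(-22 + 8\right) \left(13 + 20\right) = -3 - 462 = -465$)
$U \left(-672\right) - -11277 = \left(-465\right) \left(-672\right) - -11277 = 312480 + 11277 = 323757$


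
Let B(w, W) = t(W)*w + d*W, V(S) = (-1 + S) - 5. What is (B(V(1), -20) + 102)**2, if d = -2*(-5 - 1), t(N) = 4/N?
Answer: 18769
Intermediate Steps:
d = 12 (d = -2*(-6) = 12)
V(S) = -6 + S
B(w, W) = 12*W + 4*w/W (B(w, W) = (4/W)*w + 12*W = 4*w/W + 12*W = 12*W + 4*w/W)
(B(V(1), -20) + 102)**2 = ((12*(-20) + 4*(-6 + 1)/(-20)) + 102)**2 = ((-240 + 4*(-5)*(-1/20)) + 102)**2 = ((-240 + 1) + 102)**2 = (-239 + 102)**2 = (-137)**2 = 18769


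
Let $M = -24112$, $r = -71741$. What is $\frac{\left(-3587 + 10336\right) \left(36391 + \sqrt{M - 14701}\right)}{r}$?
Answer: $- \frac{245602859}{71741} - \frac{6749 i \sqrt{38813}}{71741} \approx -3423.5 - 18.534 i$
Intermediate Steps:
$\frac{\left(-3587 + 10336\right) \left(36391 + \sqrt{M - 14701}\right)}{r} = \frac{\left(-3587 + 10336\right) \left(36391 + \sqrt{-24112 - 14701}\right)}{-71741} = 6749 \left(36391 + \sqrt{-38813}\right) \left(- \frac{1}{71741}\right) = 6749 \left(36391 + i \sqrt{38813}\right) \left(- \frac{1}{71741}\right) = \left(245602859 + 6749 i \sqrt{38813}\right) \left(- \frac{1}{71741}\right) = - \frac{245602859}{71741} - \frac{6749 i \sqrt{38813}}{71741}$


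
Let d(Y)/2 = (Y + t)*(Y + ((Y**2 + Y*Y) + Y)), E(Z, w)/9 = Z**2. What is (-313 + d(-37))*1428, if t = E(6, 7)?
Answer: 2183159244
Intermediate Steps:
E(Z, w) = 9*Z**2
t = 324 (t = 9*6**2 = 9*36 = 324)
d(Y) = 2*(324 + Y)*(2*Y + 2*Y**2) (d(Y) = 2*((Y + 324)*(Y + ((Y**2 + Y*Y) + Y))) = 2*((324 + Y)*(Y + ((Y**2 + Y**2) + Y))) = 2*((324 + Y)*(Y + (2*Y**2 + Y))) = 2*((324 + Y)*(Y + (Y + 2*Y**2))) = 2*((324 + Y)*(2*Y + 2*Y**2)) = 2*(324 + Y)*(2*Y + 2*Y**2))
(-313 + d(-37))*1428 = (-313 + 4*(-37)*(324 + (-37)**2 + 325*(-37)))*1428 = (-313 + 4*(-37)*(324 + 1369 - 12025))*1428 = (-313 + 4*(-37)*(-10332))*1428 = (-313 + 1529136)*1428 = 1528823*1428 = 2183159244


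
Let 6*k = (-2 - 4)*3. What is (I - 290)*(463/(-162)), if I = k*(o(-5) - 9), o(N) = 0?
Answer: 121769/162 ≈ 751.66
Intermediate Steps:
k = -3 (k = ((-2 - 4)*3)/6 = (-6*3)/6 = (⅙)*(-18) = -3)
I = 27 (I = -3*(0 - 9) = -3*(-9) = 27)
(I - 290)*(463/(-162)) = (27 - 290)*(463/(-162)) = -121769*(-1)/162 = -263*(-463/162) = 121769/162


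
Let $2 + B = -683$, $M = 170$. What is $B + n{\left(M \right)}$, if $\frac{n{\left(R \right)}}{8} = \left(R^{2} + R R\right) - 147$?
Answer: $460539$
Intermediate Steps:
$B = -685$ ($B = -2 - 683 = -685$)
$n{\left(R \right)} = -1176 + 16 R^{2}$ ($n{\left(R \right)} = 8 \left(\left(R^{2} + R R\right) - 147\right) = 8 \left(\left(R^{2} + R^{2}\right) - 147\right) = 8 \left(2 R^{2} - 147\right) = 8 \left(-147 + 2 R^{2}\right) = -1176 + 16 R^{2}$)
$B + n{\left(M \right)} = -685 - \left(1176 - 16 \cdot 170^{2}\right) = -685 + \left(-1176 + 16 \cdot 28900\right) = -685 + \left(-1176 + 462400\right) = -685 + 461224 = 460539$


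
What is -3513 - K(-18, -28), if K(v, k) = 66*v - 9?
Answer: -2316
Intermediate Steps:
K(v, k) = -9 + 66*v
-3513 - K(-18, -28) = -3513 - (-9 + 66*(-18)) = -3513 - (-9 - 1188) = -3513 - 1*(-1197) = -3513 + 1197 = -2316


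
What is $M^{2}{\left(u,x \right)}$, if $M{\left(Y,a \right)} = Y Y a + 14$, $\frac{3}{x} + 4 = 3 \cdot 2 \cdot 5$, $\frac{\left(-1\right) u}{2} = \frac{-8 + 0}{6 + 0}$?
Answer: $\frac{334084}{1521} \approx 219.65$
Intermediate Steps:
$u = \frac{8}{3}$ ($u = - 2 \frac{-8 + 0}{6 + 0} = - 2 \left(- \frac{8}{6}\right) = - 2 \left(\left(-8\right) \frac{1}{6}\right) = \left(-2\right) \left(- \frac{4}{3}\right) = \frac{8}{3} \approx 2.6667$)
$x = \frac{3}{26}$ ($x = \frac{3}{-4 + 3 \cdot 2 \cdot 5} = \frac{3}{-4 + 6 \cdot 5} = \frac{3}{-4 + 30} = \frac{3}{26} \approx 0.11538$)
$M{\left(Y,a \right)} = 14 + a Y^{2}$ ($M{\left(Y,a \right)} = Y^{2} a + 14 = a Y^{2} + 14 = 14 + a Y^{2}$)
$M^{2}{\left(u,x \right)} = \left(14 + \frac{3 \left(\frac{8}{3}\right)^{2}}{26}\right)^{2} = \left(14 + \frac{3}{26} \cdot \frac{64}{9}\right)^{2} = \left(14 + \frac{32}{39}\right)^{2} = \left(\frac{578}{39}\right)^{2} = \frac{334084}{1521}$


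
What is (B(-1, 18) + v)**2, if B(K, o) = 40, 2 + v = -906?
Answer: 753424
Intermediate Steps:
v = -908 (v = -2 - 906 = -908)
(B(-1, 18) + v)**2 = (40 - 908)**2 = (-868)**2 = 753424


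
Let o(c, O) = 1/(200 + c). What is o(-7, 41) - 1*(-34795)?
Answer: 6715436/193 ≈ 34795.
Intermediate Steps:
o(-7, 41) - 1*(-34795) = 1/(200 - 7) - 1*(-34795) = 1/193 + 34795 = 6715436/193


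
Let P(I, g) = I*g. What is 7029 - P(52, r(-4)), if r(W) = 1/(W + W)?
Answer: 14071/2 ≈ 7035.5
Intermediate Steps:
r(W) = 1/(2*W)
7029 - P(52, r(-4)) = 7029 - 52*(½)/(-4) = 7029 - 52*(½)*(-¼) = 7029 - 52*(-1)/8 = 7029 - 1*(-13/2) = 7029 + 13/2 = 14071/2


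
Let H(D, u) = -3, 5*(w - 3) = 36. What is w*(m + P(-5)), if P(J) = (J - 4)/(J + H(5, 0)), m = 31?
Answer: 13107/40 ≈ 327.67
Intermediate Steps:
w = 51/5 (w = 3 + (⅕)*36 = 3 + 36/5 = 51/5 ≈ 10.200)
P(J) = (-4 + J)/(-3 + J) (P(J) = (J - 4)/(J - 3) = (-4 + J)/(-3 + J))
w*(m + P(-5)) = 51*(31 + (-4 - 5)/(-3 - 5))/5 = 51*(31 - 9/(-8))/5 = 51*(31 - ⅛*(-9))/5 = 51*(31 + 9/8)/5 = (51/5)*(257/8) = 13107/40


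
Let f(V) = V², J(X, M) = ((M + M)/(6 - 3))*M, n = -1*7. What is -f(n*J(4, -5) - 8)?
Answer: -139876/9 ≈ -15542.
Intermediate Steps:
n = -7
J(X, M) = 2*M²/3 (J(X, M) = ((2*M)/3)*M = ((2*M)*(⅓))*M = (2*M/3)*M = 2*M²/3)
-f(n*J(4, -5) - 8) = -(-14*(-5)²/3 - 8)² = -(-14*25/3 - 8)² = -(-7*50/3 - 8)² = -(-350/3 - 8)² = -(-374/3)² = -1*139876/9 = -139876/9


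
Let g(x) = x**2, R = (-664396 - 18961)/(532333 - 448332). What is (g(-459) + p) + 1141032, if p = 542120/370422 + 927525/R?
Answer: 156649706725954796/126565233327 ≈ 1.2377e+6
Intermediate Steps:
R = -683357/84001 ≈ -8.1351
p = -14430164510184355/126565233327 (p = 542120/370422 + 927525/(-683357/84001) = 542120*(1/370422) + 927525*(-84001/683357) = 271060/185211 - 77913027525/683357 = -14430164510184355/126565233327 ≈ -1.1401e+5)
(g(-459) + p) + 1141032 = ((-459)**2 - 14430164510184355/126565233327) + 1141032 = (210681 - 14430164510184355/126565233327) + 1141032 = 12234725412381332/126565233327 + 1141032 = 156649706725954796/126565233327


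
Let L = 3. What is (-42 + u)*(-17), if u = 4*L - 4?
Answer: 578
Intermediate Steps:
u = 8 (u = 4*3 - 4 = 12 - 4 = 8)
(-42 + u)*(-17) = (-42 + 8)*(-17) = -34*(-17) = 578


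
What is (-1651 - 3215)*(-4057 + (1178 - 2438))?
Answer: 25872522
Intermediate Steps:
(-1651 - 3215)*(-4057 + (1178 - 2438)) = -4866*(-4057 - 1260) = -4866*(-5317) = 25872522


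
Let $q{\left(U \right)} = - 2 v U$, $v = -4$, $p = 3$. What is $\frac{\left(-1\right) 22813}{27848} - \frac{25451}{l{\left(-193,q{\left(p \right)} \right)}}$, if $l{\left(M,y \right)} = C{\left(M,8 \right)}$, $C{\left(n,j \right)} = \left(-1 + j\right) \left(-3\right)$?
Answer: $\frac{708280375}{584808} \approx 1211.1$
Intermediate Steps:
$C{\left(n,j \right)} = 3 - 3 j$
$q{\left(U \right)} = 8 U$ ($q{\left(U \right)} = \left(-2\right) \left(-4\right) U = 8 U$)
$l{\left(M,y \right)} = -21$ ($l{\left(M,y \right)} = 3 - 24 = -21$)
$\frac{\left(-1\right) 22813}{27848} - \frac{25451}{l{\left(-193,q{\left(p \right)} \right)}} = \frac{\left(-1\right) 22813}{27848} - \frac{25451}{-21} = \left(-22813\right) \frac{1}{27848} - - \frac{25451}{21} = - \frac{22813}{27848} + \frac{25451}{21} = \frac{708280375}{584808}$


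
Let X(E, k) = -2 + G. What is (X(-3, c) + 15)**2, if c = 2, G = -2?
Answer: 121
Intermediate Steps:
X(E, k) = -4 (X(E, k) = -2 - 2 = -4)
(X(-3, c) + 15)**2 = (-4 + 15)**2 = 11**2 = 121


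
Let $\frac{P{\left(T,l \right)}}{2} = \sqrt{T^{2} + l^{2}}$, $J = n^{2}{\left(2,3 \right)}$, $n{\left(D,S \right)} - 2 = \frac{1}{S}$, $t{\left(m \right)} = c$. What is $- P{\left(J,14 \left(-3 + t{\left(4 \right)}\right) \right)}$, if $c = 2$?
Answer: $- \frac{14 \sqrt{373}}{9} \approx -30.043$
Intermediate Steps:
$t{\left(m \right)} = 2$
$n{\left(D,S \right)} = 2 + \frac{1}{S}$
$J = \frac{49}{9}$ ($J = \left(2 + \frac{1}{3}\right)^{2} = \left(\frac{7}{3}\right)^{2} = \frac{49}{9} \approx 5.4444$)
$P{\left(T,l \right)} = 2 \sqrt{T^{2} + l^{2}}$
$- P{\left(J,14 \left(-3 + t{\left(4 \right)}\right) \right)} = - 2 \sqrt{\left(\frac{49}{9}\right)^{2} + \left(14 \left(-3 + 2\right)\right)^{2}} = - 2 \sqrt{\frac{2401}{81} + \left(14 \left(-1\right)\right)^{2}} = - 2 \sqrt{\frac{2401}{81} + \left(-14\right)^{2}} = - 2 \sqrt{\frac{2401}{81} + 196} = - 2 \sqrt{\frac{18277}{81}} = - 2 \frac{7 \sqrt{373}}{9} = - \frac{14 \sqrt{373}}{9}$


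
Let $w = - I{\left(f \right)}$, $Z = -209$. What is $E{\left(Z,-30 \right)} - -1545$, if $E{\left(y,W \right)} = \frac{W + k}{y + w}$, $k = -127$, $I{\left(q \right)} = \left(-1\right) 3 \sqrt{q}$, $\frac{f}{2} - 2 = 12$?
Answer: $\frac{67130618}{43429} + \frac{942 \sqrt{7}}{43429} \approx 1545.8$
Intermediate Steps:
$f = 28$ ($f = 4 + 2 \cdot 12 = 4 + 24 = 28$)
$I{\left(q \right)} = - 3 \sqrt{q}$
$w = 6 \sqrt{7}$ ($w = - \left(-3\right) \sqrt{28} = - \left(-3\right) 2 \sqrt{7} = - \left(-6\right) \sqrt{7} = 6 \sqrt{7} \approx 15.875$)
$E{\left(y,W \right)} = \frac{-127 + W}{y + 6 \sqrt{7}}$ ($E{\left(y,W \right)} = \frac{W - 127}{y + 6 \sqrt{7}} = \frac{-127 + W}{y + 6 \sqrt{7}}$)
$E{\left(Z,-30 \right)} - -1545 = \frac{-127 - 30}{-209 + 6 \sqrt{7}} - -1545 = \frac{1}{-209 + 6 \sqrt{7}} \left(-157\right) + 1545 = - \frac{157}{-209 + 6 \sqrt{7}} + 1545 = 1545 - \frac{157}{-209 + 6 \sqrt{7}}$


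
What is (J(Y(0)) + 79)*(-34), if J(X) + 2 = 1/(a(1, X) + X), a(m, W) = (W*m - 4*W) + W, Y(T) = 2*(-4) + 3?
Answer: -13124/5 ≈ -2624.8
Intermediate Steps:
Y(T) = -5 (Y(T) = -8 + 3 = -5)
a(m, W) = -3*W + W*m (a(m, W) = (-4*W + W*m) + W = -3*W + W*m)
J(X) = -2 - 1/X (J(X) = -2 + 1/(X*(-3 + 1) + X) = -2 + 1/(X*(-2) + X) = -2 + 1/(-2*X + X) = -2 + 1/(-X) = -2 - 1/X)
(J(Y(0)) + 79)*(-34) = ((-2 - 1/(-5)) + 79)*(-34) = ((-2 - 1*(-1/5)) + 79)*(-34) = ((-2 + 1/5) + 79)*(-34) = (-9/5 + 79)*(-34) = (386/5)*(-34) = -13124/5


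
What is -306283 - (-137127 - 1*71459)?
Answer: -97697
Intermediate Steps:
-306283 - (-137127 - 1*71459) = -306283 - (-137127 - 71459) = -306283 - 1*(-208586) = -306283 + 208586 = -97697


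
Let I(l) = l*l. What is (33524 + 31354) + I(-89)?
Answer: 72799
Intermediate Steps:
I(l) = l²
(33524 + 31354) + I(-89) = (33524 + 31354) + (-89)² = 64878 + 7921 = 72799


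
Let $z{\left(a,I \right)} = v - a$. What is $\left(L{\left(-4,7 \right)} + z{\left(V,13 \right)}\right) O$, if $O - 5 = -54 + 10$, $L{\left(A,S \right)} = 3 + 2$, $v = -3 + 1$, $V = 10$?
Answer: $273$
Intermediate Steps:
$v = -2$
$z{\left(a,I \right)} = -2 - a$
$L{\left(A,S \right)} = 5$
$O = -39$ ($O = 5 + \left(-54 + 10\right) = 5 - 44 = -39$)
$\left(L{\left(-4,7 \right)} + z{\left(V,13 \right)}\right) O = \left(5 - 12\right) \left(-39\right) = \left(-7\right) \left(-39\right) = 273$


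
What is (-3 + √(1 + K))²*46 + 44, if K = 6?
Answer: 780 - 276*√7 ≈ 49.773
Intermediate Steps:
(-3 + √(1 + K))²*46 + 44 = (-3 + √(1 + 6))²*46 + 44 = (-3 + √7)²*46 + 44 = 46*(-3 + √7)² + 44 = 44 + 46*(-3 + √7)²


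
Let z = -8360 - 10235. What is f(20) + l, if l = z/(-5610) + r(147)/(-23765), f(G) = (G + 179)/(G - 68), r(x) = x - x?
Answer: -2487/2992 ≈ -0.83122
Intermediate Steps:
r(x) = 0
z = -18595
f(G) = (179 + G)/(-68 + G)
l = 3719/1122 (l = -18595/(-5610) + 0/(-23765) = -18595*(-1/5610) + 0*(-1/23765) = 3719/1122 + 0 = 3719/1122 ≈ 3.3146)
f(20) + l = (179 + 20)/(-68 + 20) + 3719/1122 = 199/(-48) + 3719/1122 = -1/48*199 + 3719/1122 = -199/48 + 3719/1122 = -2487/2992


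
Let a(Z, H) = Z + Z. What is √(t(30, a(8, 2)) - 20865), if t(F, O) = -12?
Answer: I*√20877 ≈ 144.49*I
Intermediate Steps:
a(Z, H) = 2*Z
√(t(30, a(8, 2)) - 20865) = √(-12 - 20865) = √(-20877) = I*√20877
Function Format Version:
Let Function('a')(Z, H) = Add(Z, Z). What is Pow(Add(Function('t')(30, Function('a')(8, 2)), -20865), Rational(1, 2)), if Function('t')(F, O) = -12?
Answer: Mul(I, Pow(20877, Rational(1, 2))) ≈ Mul(144.49, I)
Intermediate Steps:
Function('a')(Z, H) = Mul(2, Z)
Pow(Add(Function('t')(30, Function('a')(8, 2)), -20865), Rational(1, 2)) = Pow(Add(-12, -20865), Rational(1, 2)) = Pow(-20877, Rational(1, 2)) = Mul(I, Pow(20877, Rational(1, 2)))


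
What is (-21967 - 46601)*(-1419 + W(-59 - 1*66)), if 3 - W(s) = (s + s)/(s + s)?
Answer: 97160856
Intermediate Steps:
W(s) = 2 (W(s) = 3 - (s + s)/(s + s) = 3 - 2*s/(2*s) = 3 - 2*s*1/(2*s) = 3 - 1*1 = 3 - 1 = 2)
(-21967 - 46601)*(-1419 + W(-59 - 1*66)) = (-21967 - 46601)*(-1419 + 2) = -68568*(-1417) = 97160856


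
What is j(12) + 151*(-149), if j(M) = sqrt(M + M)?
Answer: -22499 + 2*sqrt(6) ≈ -22494.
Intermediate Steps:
j(M) = sqrt(2)*sqrt(M) (j(M) = sqrt(2*M) = sqrt(2)*sqrt(M))
j(12) + 151*(-149) = sqrt(2)*sqrt(12) + 151*(-149) = sqrt(2)*(2*sqrt(3)) - 22499 = 2*sqrt(6) - 22499 = -22499 + 2*sqrt(6)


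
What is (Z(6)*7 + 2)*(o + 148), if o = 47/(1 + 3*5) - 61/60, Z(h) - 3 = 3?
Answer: 395791/60 ≈ 6596.5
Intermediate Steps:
Z(h) = 6 (Z(h) = 3 + 3 = 6)
o = 461/240 (o = 47/(1 + 15) - 61*1/60 = 47/16 - 61/60 = 461/240 ≈ 1.9208)
(Z(6)*7 + 2)*(o + 148) = (6*7 + 2)*(461/240 + 148) = (42 + 2)*(35981/240) = 44*(35981/240) = 395791/60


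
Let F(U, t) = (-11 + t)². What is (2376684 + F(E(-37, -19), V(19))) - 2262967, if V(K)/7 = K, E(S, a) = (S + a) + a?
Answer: 128601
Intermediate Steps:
E(S, a) = S + 2*a
V(K) = 7*K
(2376684 + F(E(-37, -19), V(19))) - 2262967 = (2376684 + (-11 + 7*19)²) - 2262967 = (2376684 + (-11 + 133)²) - 2262967 = (2376684 + 122²) - 2262967 = (2376684 + 14884) - 2262967 = 2391568 - 2262967 = 128601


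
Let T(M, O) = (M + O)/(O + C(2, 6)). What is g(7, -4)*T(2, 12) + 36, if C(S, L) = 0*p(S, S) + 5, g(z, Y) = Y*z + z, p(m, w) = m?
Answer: 318/17 ≈ 18.706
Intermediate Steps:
g(z, Y) = z + Y*z
C(S, L) = 5 (C(S, L) = 0*S + 5 = 0 + 5 = 5)
T(M, O) = (M + O)/(5 + O) (T(M, O) = (M + O)/(O + 5) = (M + O)/(5 + O))
g(7, -4)*T(2, 12) + 36 = (7*(1 - 4))*((2 + 12)/(5 + 12)) + 36 = (7*(-3))*(14/17) + 36 = -21*14/17 + 36 = -294/17 + 36 = 318/17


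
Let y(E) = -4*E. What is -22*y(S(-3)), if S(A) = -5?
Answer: -440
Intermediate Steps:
-22*y(S(-3)) = -(-88)*(-5) = -22*20 = -440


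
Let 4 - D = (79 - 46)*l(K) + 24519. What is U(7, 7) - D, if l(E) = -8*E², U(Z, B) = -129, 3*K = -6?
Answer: 23330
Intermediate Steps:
K = -2 (K = (⅓)*(-6) = -2)
D = -23459 (D = 4 - ((79 - 46)*(-8*(-2)²) + 24519) = 4 - (33*(-8*4) + 24519) = 4 - (33*(-32) + 24519) = 4 - (-1056 + 24519) = 4 - 1*23463 = 4 - 23463 = -23459)
U(7, 7) - D = -129 - 1*(-23459) = -129 + 23459 = 23330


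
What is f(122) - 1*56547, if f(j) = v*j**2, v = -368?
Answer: -5533859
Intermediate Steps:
f(j) = -368*j**2
f(122) - 1*56547 = -368*122**2 - 1*56547 = -368*14884 - 56547 = -5477312 - 56547 = -5533859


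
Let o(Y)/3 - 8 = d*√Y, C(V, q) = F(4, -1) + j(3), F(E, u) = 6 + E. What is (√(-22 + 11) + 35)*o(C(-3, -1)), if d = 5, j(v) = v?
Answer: 3*(8 + 5*√13)*(35 + I*√11) ≈ 2732.9 + 258.97*I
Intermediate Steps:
C(V, q) = 13 (C(V, q) = (6 + 4) + 3 = 10 + 3 = 13)
o(Y) = 24 + 15*√Y (o(Y) = 24 + 3*(5*√Y) = 24 + 15*√Y)
(√(-22 + 11) + 35)*o(C(-3, -1)) = (√(-22 + 11) + 35)*(24 + 15*√13) = (√(-11) + 35)*(24 + 15*√13) = (I*√11 + 35)*(24 + 15*√13) = (35 + I*√11)*(24 + 15*√13) = (24 + 15*√13)*(35 + I*√11)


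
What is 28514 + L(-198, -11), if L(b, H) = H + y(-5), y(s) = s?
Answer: 28498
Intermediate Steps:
L(b, H) = -5 + H (L(b, H) = H - 5 = -5 + H)
28514 + L(-198, -11) = 28514 + (-5 - 11) = 28514 - 16 = 28498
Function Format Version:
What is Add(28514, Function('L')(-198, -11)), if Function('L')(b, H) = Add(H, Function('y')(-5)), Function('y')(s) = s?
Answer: 28498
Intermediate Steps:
Function('L')(b, H) = Add(-5, H) (Function('L')(b, H) = Add(H, -5) = Add(-5, H))
Add(28514, Function('L')(-198, -11)) = Add(28514, Add(-5, -11)) = Add(28514, -16) = 28498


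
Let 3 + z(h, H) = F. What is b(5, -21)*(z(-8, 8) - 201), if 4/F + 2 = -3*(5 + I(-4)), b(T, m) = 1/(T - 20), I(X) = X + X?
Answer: 1424/105 ≈ 13.562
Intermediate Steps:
I(X) = 2*X
b(T, m) = 1/(-20 + T)
F = 4/7 (F = 4/(-2 - 3*(5 + 2*(-4))) = 4/(-2 - 3*(5 - 8)) = 4/(-2 - 3*(-3)) = 4/(-2 + 9) = 4/7 ≈ 0.57143)
z(h, H) = -17/7 (z(h, H) = -3 + 4/7 = -17/7)
b(5, -21)*(z(-8, 8) - 201) = (-17/7 - 201)/(-20 + 5) = -1424/7/(-15) = -1/15*(-1424/7) = 1424/105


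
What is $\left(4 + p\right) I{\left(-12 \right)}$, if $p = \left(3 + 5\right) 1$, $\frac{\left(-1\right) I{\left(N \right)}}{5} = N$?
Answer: $720$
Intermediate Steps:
$I{\left(N \right)} = - 5 N$
$p = 8$ ($p = 8 \cdot 1 = 8$)
$\left(4 + p\right) I{\left(-12 \right)} = \left(4 + 8\right) \left(\left(-5\right) \left(-12\right)\right) = 12 \cdot 60 = 720$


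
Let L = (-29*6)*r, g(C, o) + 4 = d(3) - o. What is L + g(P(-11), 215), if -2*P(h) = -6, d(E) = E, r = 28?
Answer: -5088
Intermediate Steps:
P(h) = 3 (P(h) = -½*(-6) = 3)
g(C, o) = -1 - o (g(C, o) = -4 + (3 - o) = -1 - o)
L = -4872 (L = -29*6*28 = -174*28 = -4872)
L + g(P(-11), 215) = -4872 + (-1 - 1*215) = -4872 + (-1 - 215) = -4872 - 216 = -5088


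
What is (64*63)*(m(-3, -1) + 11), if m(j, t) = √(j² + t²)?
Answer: 44352 + 4032*√10 ≈ 57102.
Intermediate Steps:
(64*63)*(m(-3, -1) + 11) = (64*63)*(√((-3)² + (-1)²) + 11) = 4032*(√(9 + 1) + 11) = 4032*(√10 + 11) = 4032*(11 + √10) = 44352 + 4032*√10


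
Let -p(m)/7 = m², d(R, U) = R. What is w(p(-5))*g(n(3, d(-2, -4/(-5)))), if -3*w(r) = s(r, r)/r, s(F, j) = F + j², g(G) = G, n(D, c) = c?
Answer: -116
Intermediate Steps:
p(m) = -7*m²
w(r) = -(r + r²)/(3*r)
w(p(-5))*g(n(3, d(-2, -4/(-5)))) = (-⅓ - (-7)*(-5)²/3)*(-2) = (-⅓ - (-7)*25/3)*(-2) = (-⅓ - ⅓*(-175))*(-2) = (-⅓ + 175/3)*(-2) = 58*(-2) = -116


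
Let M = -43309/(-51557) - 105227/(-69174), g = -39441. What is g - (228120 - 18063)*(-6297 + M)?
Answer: 1571825357602662433/1188801306 ≈ 1.3222e+9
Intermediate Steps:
M = 8421045205/3566403918 (M = -43309*(-1/51557) - 105227*(-1/69174) = 43309/51557 + 105227/69174 = 8421045205/3566403918 ≈ 2.3612)
g - (228120 - 18063)*(-6297 + M) = -39441 - (228120 - 18063)*(-6297 + 8421045205/3566403918) = -39441 - 210057*(-22449224426441)/3566403918 = -39441 - 1*(-1571872245114972379/1188801306) = -39441 + 1571872245114972379/1188801306 = 1571825357602662433/1188801306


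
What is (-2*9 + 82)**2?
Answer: 4096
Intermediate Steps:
(-2*9 + 82)**2 = (-18 + 82)**2 = 64**2 = 4096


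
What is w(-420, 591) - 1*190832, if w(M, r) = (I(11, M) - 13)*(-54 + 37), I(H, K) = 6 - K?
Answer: -197853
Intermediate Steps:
w(M, r) = 119 + 17*M (w(M, r) = ((6 - M) - 13)*(-54 + 37) = (-7 - M)*(-17) = 119 + 17*M)
w(-420, 591) - 1*190832 = (119 + 17*(-420)) - 1*190832 = (119 - 7140) - 190832 = -7021 - 190832 = -197853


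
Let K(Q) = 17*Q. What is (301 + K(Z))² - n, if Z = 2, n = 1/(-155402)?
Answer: 17439989451/155402 ≈ 1.1223e+5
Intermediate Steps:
n = -1/155402 ≈ -6.4349e-6
(301 + K(Z))² - n = (301 + 17*2)² - 1*(-1/155402) = (301 + 34)² + 1/155402 = 335² + 1/155402 = 112225 + 1/155402 = 17439989451/155402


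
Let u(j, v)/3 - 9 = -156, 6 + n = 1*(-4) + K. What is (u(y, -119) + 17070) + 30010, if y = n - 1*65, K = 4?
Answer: 46639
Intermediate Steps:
n = -6 (n = -6 + (1*(-4) + 4) = -6 + (-4 + 4) = -6 + 0 = -6)
y = -71 (y = -6 - 1*65 = -6 - 65 = -71)
u(j, v) = -441 (u(j, v) = 27 + 3*(-156) = 27 - 468 = -441)
(u(y, -119) + 17070) + 30010 = (-441 + 17070) + 30010 = 16629 + 30010 = 46639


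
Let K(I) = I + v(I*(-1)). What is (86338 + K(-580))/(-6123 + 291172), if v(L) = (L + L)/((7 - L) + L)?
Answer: 601466/1995343 ≈ 0.30143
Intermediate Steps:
v(L) = 2*L/7 (v(L) = (2*L)/7 = (2*L)*(⅐) = 2*L/7)
K(I) = 5*I/7 (K(I) = I + 2*(I*(-1))/7 = I + 2*(-I)/7 = I - 2*I/7 = 5*I/7)
(86338 + K(-580))/(-6123 + 291172) = (86338 + (5/7)*(-580))/(-6123 + 291172) = (86338 - 2900/7)/285049 = (601466/7)*(1/285049) = 601466/1995343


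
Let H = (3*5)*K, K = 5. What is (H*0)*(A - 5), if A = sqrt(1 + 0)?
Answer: 0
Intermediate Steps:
A = 1 (A = sqrt(1) = 1)
H = 75 (H = (3*5)*5 = 15*5 = 75)
(H*0)*(A - 5) = (75*0)*(1 - 5) = 0*(-4) = 0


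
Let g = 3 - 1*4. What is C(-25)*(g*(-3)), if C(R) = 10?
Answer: 30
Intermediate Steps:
g = -1 (g = 3 - 4 = -1)
C(-25)*(g*(-3)) = 10*(-1*(-3)) = 10*3 = 30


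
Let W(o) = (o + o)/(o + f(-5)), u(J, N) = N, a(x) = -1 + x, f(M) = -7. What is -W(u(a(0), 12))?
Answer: -24/5 ≈ -4.8000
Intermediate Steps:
W(o) = 2*o/(-7 + o) (W(o) = (o + o)/(o - 7) = (2*o)/(-7 + o) = 2*o/(-7 + o))
-W(u(a(0), 12)) = -2*12/(-7 + 12) = -2*12/5 = -1*24/5 = -24/5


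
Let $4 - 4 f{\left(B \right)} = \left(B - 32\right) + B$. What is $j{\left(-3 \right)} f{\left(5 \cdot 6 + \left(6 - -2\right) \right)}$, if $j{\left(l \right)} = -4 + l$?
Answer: $70$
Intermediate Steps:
$f{\left(B \right)} = 9 - \frac{B}{2}$ ($f{\left(B \right)} = 1 - \frac{\left(B - 32\right) + B}{4} = 1 - \frac{\left(-32 + B\right) + B}{4} = 1 - \frac{-32 + 2 B}{4} = 1 - \left(-8 + \frac{B}{2}\right) = 9 - \frac{B}{2}$)
$j{\left(-3 \right)} f{\left(5 \cdot 6 + \left(6 - -2\right) \right)} = \left(-4 - 3\right) \left(9 - \frac{5 \cdot 6 + \left(6 - -2\right)}{2}\right) = - 7 \left(9 - \frac{30 + \left(6 + 2\right)}{2}\right) = - 7 \left(9 - \frac{30 + 8}{2}\right) = - 7 \left(9 - 19\right) = \left(-7\right) \left(-10\right) = 70$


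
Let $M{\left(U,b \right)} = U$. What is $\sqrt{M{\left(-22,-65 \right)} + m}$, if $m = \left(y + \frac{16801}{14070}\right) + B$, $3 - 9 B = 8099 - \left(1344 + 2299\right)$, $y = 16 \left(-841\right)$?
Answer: $\frac{i \sqrt{2765883165430}}{14070} \approx 118.2 i$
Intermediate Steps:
$y = -13456$
$B = - \frac{4453}{9}$ ($B = \frac{1}{3} - \frac{8099 - \left(1344 + 2299\right)}{9} = \frac{1}{3} - \frac{8099 - 3643}{9} = \frac{1}{3} - \frac{4456}{9} = - \frac{4453}{9} \approx -494.78$)
$m = - \frac{588811927}{42210}$ ($m = \left(-13456 + \frac{16801}{14070}\right) - \frac{4453}{9} = - \frac{189309119}{14070} - \frac{4453}{9} = - \frac{588811927}{42210} \approx -13950.0$)
$\sqrt{M{\left(-22,-65 \right)} + m} = \sqrt{-22 - \frac{588811927}{42210}} = \sqrt{- \frac{589740547}{42210}} = \frac{i \sqrt{2765883165430}}{14070}$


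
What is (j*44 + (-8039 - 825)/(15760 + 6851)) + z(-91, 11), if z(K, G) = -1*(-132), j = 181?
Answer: 183049792/22611 ≈ 8095.6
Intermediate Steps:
z(K, G) = 132
(j*44 + (-8039 - 825)/(15760 + 6851)) + z(-91, 11) = (181*44 + (-8039 - 825)/(15760 + 6851)) + 132 = (7964 - 8864/22611) + 132 = 180065140/22611 + 132 = 183049792/22611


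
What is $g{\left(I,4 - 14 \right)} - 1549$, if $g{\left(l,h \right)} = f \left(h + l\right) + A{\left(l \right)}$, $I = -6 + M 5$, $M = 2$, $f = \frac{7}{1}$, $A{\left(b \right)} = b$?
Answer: $-1587$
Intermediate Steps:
$f = 7$ ($f = 7 \cdot 1 = 7$)
$I = 4$ ($I = -6 + 2 \cdot 5 = -6 + 10 = 4$)
$g{\left(l,h \right)} = 7 h + 8 l$ ($g{\left(l,h \right)} = 7 \left(h + l\right) + l = \left(7 h + 7 l\right) + l = 7 h + 8 l$)
$g{\left(I,4 - 14 \right)} - 1549 = \left(7 \left(4 - 14\right) + 8 \cdot 4\right) - 1549 = \left(7 \left(4 - 14\right) + 32\right) - 1549 = \left(7 \left(-10\right) + 32\right) - 1549 = \left(-70 + 32\right) - 1549 = -38 - 1549 = -1587$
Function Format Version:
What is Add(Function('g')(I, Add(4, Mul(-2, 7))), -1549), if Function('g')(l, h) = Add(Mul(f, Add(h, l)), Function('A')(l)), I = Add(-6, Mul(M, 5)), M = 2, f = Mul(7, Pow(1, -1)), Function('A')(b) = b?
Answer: -1587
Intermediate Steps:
f = 7 (f = Mul(7, 1) = 7)
I = 4 (I = Add(-6, Mul(2, 5)) = Add(-6, 10) = 4)
Function('g')(l, h) = Add(Mul(7, h), Mul(8, l)) (Function('g')(l, h) = Add(Mul(7, Add(h, l)), l) = Add(Add(Mul(7, h), Mul(7, l)), l) = Add(Mul(7, h), Mul(8, l)))
Add(Function('g')(I, Add(4, Mul(-2, 7))), -1549) = Add(Add(Mul(7, Add(4, Mul(-2, 7))), Mul(8, 4)), -1549) = Add(Add(Mul(7, Add(4, -14)), 32), -1549) = Add(Add(Mul(7, -10), 32), -1549) = Add(Add(-70, 32), -1549) = Add(-38, -1549) = -1587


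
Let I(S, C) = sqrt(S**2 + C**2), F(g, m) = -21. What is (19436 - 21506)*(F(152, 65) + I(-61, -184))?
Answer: 43470 - 2070*sqrt(37577) ≈ -3.5780e+5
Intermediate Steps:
I(S, C) = sqrt(C**2 + S**2)
(19436 - 21506)*(F(152, 65) + I(-61, -184)) = (19436 - 21506)*(-21 + sqrt((-184)**2 + (-61)**2)) = -2070*(-21 + sqrt(33856 + 3721)) = -2070*(-21 + sqrt(37577)) = 43470 - 2070*sqrt(37577)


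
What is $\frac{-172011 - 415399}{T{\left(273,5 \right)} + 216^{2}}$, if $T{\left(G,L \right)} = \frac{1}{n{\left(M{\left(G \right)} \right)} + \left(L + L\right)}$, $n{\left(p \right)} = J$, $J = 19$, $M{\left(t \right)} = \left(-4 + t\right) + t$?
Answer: $- \frac{3406978}{270605} \approx -12.59$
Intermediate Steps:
$M{\left(t \right)} = -4 + 2 t$
$n{\left(p \right)} = 19$
$T{\left(G,L \right)} = \frac{1}{19 + 2 L}$ ($T{\left(G,L \right)} = \frac{1}{19 + \left(L + L\right)} = \frac{1}{19 + 2 L}$)
$\frac{-172011 - 415399}{T{\left(273,5 \right)} + 216^{2}} = \frac{-172011 - 415399}{\frac{1}{19 + 2 \cdot 5} + 216^{2}} = - \frac{587410}{\frac{1}{19 + 10} + 46656} = - \frac{587410}{\frac{1}{29} + 46656} = - \frac{587410}{\frac{1353025}{29}} = \left(-587410\right) \frac{29}{1353025} = - \frac{3406978}{270605}$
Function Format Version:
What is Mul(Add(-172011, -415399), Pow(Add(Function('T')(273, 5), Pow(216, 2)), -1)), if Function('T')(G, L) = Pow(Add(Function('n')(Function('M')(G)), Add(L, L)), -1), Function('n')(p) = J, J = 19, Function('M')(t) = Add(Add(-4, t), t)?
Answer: Rational(-3406978, 270605) ≈ -12.590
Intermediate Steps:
Function('M')(t) = Add(-4, Mul(2, t))
Function('n')(p) = 19
Function('T')(G, L) = Pow(Add(19, Mul(2, L)), -1) (Function('T')(G, L) = Pow(Add(19, Add(L, L)), -1) = Pow(Add(19, Mul(2, L)), -1))
Mul(Add(-172011, -415399), Pow(Add(Function('T')(273, 5), Pow(216, 2)), -1)) = Mul(Add(-172011, -415399), Pow(Add(Pow(Add(19, Mul(2, 5)), -1), Pow(216, 2)), -1)) = Mul(-587410, Pow(Add(Pow(Add(19, 10), -1), 46656), -1)) = Mul(-587410, Pow(Add(Pow(29, -1), 46656), -1)) = Mul(-587410, Pow(Add(Rational(1, 29), 46656), -1)) = Mul(-587410, Pow(Rational(1353025, 29), -1)) = Mul(-587410, Rational(29, 1353025)) = Rational(-3406978, 270605)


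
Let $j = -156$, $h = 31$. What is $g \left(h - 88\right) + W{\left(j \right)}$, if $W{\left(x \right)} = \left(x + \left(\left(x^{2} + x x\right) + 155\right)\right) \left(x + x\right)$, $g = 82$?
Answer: $-15190026$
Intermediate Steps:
$W{\left(x \right)} = 2 x \left(155 + x + 2 x^{2}\right)$ ($W{\left(x \right)} = \left(x + \left(\left(x^{2} + x^{2}\right) + 155\right)\right) 2 x = \left(x + \left(2 x^{2} + 155\right)\right) 2 x = \left(x + \left(155 + 2 x^{2}\right)\right) 2 x = \left(155 + x + 2 x^{2}\right) 2 x = 2 x \left(155 + x + 2 x^{2}\right)$)
$g \left(h - 88\right) + W{\left(j \right)} = 82 \left(31 - 88\right) + 2 \left(-156\right) \left(155 - 156 + 2 \left(-156\right)^{2}\right) = 82 \left(-57\right) + 2 \left(-156\right) \left(155 - 156 + 2 \cdot 24336\right) = -4674 + 2 \left(-156\right) \left(155 - 156 + 48672\right) = -4674 + 2 \left(-156\right) 48671 = -4674 - 15185352 = -15190026$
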